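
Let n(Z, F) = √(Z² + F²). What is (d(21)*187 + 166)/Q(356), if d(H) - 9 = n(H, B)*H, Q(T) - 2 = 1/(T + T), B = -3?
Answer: 1316488/1425 + 2796024*√2/95 ≈ 42547.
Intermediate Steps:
Q(T) = 2 + 1/(2*T) (Q(T) = 2 + 1/(T + T) = 2 + 1/(2*T))
n(Z, F) = √(F² + Z²)
d(H) = 9 + H*√(9 + H²) (d(H) = 9 + √((-3)² + H²)*H = 9 + √(9 + H²)*H = 9 + H*√(9 + H²))
(d(21)*187 + 166)/Q(356) = ((9 + 21*√(9 + 21²))*187 + 166)/(2 + (½)/356) = ((9 + 21*√(9 + 441))*187 + 166)/(2 + (½)*(1/356)) = ((9 + 21*√450)*187 + 166)/(2 + 1/712) = ((9 + 21*(15*√2))*187 + 166)/(1425/712) = ((9 + 315*√2)*187 + 166)*(712/1425) = ((1683 + 58905*√2) + 166)*(712/1425) = (1849 + 58905*√2)*(712/1425) = 1316488/1425 + 2796024*√2/95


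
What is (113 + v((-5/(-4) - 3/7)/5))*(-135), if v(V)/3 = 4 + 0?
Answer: -16875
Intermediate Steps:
v(V) = 12 (v(V) = 3*(4 + 0) = 3*4 = 12)
(113 + v((-5/(-4) - 3/7)/5))*(-135) = (113 + 12)*(-135) = 125*(-135) = -16875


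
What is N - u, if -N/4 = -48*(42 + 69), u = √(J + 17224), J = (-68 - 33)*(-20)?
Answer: 21312 - 2*√4811 ≈ 21173.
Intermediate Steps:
J = 2020 (J = -101*(-20) = 2020)
u = 2*√4811 (u = √(2020 + 17224) = √19244 = 2*√4811 ≈ 138.72)
N = 21312 (N = -(-192)*(42 + 69) = -(-192)*111 = -4*(-5328) = 21312)
N - u = 21312 - 2*√4811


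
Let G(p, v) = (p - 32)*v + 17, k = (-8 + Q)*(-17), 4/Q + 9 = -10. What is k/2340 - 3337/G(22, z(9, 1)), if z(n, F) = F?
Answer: -950926/1995 ≈ -476.65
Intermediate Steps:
Q = -4/19 (Q = 4/(-9 - 10) = 4/(-19) = 4*(-1/19) = -4/19 ≈ -0.21053)
k = 2652/19 (k = (-8 - 4/19)*(-17) = -156/19*(-17) = 2652/19 ≈ 139.58)
G(p, v) = 17 + v*(-32 + p) (G(p, v) = (-32 + p)*v + 17 = v*(-32 + p) + 17 = 17 + v*(-32 + p))
k/2340 - 3337/G(22, z(9, 1)) = (2652/19)/2340 - 3337/(17 - 32*1 + 22*1) = (2652/19)*(1/2340) - 3337/(17 - 32 + 22) = 17/285 - 3337/7 = -950926/1995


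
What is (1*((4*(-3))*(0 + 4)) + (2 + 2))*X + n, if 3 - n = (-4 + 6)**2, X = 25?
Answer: -1101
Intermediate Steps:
n = -1 (n = 3 - (-4 + 6)**2 = 3 - 1*2**2 = 3 - 1*4 = 3 - 4 = -1)
(1*((4*(-3))*(0 + 4)) + (2 + 2))*X + n = (1*((4*(-3))*(0 + 4)) + (2 + 2))*25 - 1 = (1*(-12*4) + 4)*25 - 1 = (1*(-48) + 4)*25 - 1 = (-48 + 4)*25 - 1 = -44*25 - 1 = -1100 - 1 = -1101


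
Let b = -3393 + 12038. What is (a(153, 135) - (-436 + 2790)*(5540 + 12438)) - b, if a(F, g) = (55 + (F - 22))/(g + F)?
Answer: -2031785105/48 ≈ -4.2329e+7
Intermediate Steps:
a(F, g) = (33 + F)/(F + g) (a(F, g) = (55 + (-22 + F))/(F + g) = (33 + F)/(F + g))
b = 8645
(a(153, 135) - (-436 + 2790)*(5540 + 12438)) - b = ((33 + 153)/(153 + 135) - (-436 + 2790)*(5540 + 12438)) - 1*8645 = (186/288 - 2354*17978) - 8645 = ((1/288)*186 - 1*42320212) - 8645 = (31/48 - 42320212) - 8645 = -2031370145/48 - 8645 = -2031785105/48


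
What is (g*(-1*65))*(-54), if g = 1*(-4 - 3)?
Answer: -24570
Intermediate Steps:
g = -7 (g = 1*(-7) = -7)
(g*(-1*65))*(-54) = -(-7)*65*(-54) = -7*(-65)*(-54) = 455*(-54) = -24570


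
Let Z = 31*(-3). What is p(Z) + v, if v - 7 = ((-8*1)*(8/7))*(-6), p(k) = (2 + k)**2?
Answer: 58400/7 ≈ 8342.9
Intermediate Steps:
Z = -93
v = 433/7 (v = 7 + ((-8*1)*(8/7))*(-6) = 7 - 64/7*(-6) = 7 + 384/7 = 433/7 ≈ 61.857)
p(Z) + v = (2 - 93)**2 + 433/7 = (-91)**2 + 433/7 = 8281 + 433/7 = 58400/7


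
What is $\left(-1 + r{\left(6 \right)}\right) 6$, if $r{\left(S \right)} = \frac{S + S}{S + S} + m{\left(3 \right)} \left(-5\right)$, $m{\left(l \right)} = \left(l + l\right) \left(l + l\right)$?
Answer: $-1080$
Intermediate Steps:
$m{\left(l \right)} = 4 l^{2}$ ($m{\left(l \right)} = 2 l 2 l = 4 l^{2}$)
$r{\left(S \right)} = -179$ ($r{\left(S \right)} = \frac{S + S}{S + S} + 4 \cdot 3^{2} \left(-5\right) = \frac{2 S}{2 S} + 4 \cdot 9 \left(-5\right) = 2 S \frac{1}{2 S} + 36 \left(-5\right) = 1 - 180 = -179$)
$\left(-1 + r{\left(6 \right)}\right) 6 = \left(-1 - 179\right) 6 = \left(-180\right) 6 = -1080$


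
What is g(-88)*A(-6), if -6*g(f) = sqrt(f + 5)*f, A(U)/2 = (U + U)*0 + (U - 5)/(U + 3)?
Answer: 968*I*sqrt(83)/9 ≈ 979.88*I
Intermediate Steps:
A(U) = 2*(-5 + U)/(3 + U) (A(U) = 2*((U + U)*0 + (U - 5)/(U + 3)) = 2*((2*U)*0 + (-5 + U)/(3 + U)) = 2*(0 + (-5 + U)/(3 + U)) = 2*((-5 + U)/(3 + U)) = 2*(-5 + U)/(3 + U))
g(f) = -f*sqrt(5 + f)/6 (g(f) = -sqrt(f + 5)*f/6 = -sqrt(5 + f)*f/6 = -f*sqrt(5 + f)/6)
g(-88)*A(-6) = (-1/6*(-88)*sqrt(5 - 88))*(2*(-5 - 6)/(3 - 6)) = (-1/6*(-88)*sqrt(-83))*(2*(-11)/(-3)) = (-1/6*(-88)*I*sqrt(83))*(2*(-1/3)*(-11)) = (44*I*sqrt(83)/3)*(22/3) = 968*I*sqrt(83)/9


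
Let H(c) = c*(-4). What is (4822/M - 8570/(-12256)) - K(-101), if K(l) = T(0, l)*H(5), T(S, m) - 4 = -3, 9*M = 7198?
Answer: 589486627/22054672 ≈ 26.728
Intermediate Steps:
M = 7198/9 (M = (⅑)*7198 = 7198/9 ≈ 799.78)
T(S, m) = 1 (T(S, m) = 4 - 3 = 1)
H(c) = -4*c
K(l) = -20 (K(l) = 1*(-4*5) = 1*(-20) = -20)
(4822/M - 8570/(-12256)) - K(-101) = (4822/(7198/9) - 8570/(-12256)) - 1*(-20) = (4822*(9/7198) - 8570*(-1/12256)) + 20 = (21699/3599 + 4285/6128) + 20 = 148393187/22054672 + 20 = 589486627/22054672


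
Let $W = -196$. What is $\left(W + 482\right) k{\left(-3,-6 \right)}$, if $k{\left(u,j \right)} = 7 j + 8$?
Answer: $-9724$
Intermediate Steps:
$k{\left(u,j \right)} = 8 + 7 j$
$\left(W + 482\right) k{\left(-3,-6 \right)} = \left(-196 + 482\right) \left(8 + 7 \left(-6\right)\right) = 286 \left(8 - 42\right) = 286 \left(-34\right) = -9724$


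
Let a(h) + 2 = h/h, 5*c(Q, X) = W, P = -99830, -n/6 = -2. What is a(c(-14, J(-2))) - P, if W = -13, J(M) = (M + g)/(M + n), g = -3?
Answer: 99829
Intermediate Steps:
n = 12 (n = -6*(-2) = 12)
J(M) = (-3 + M)/(12 + M) (J(M) = (M - 3)/(M + 12) = (-3 + M)/(12 + M))
c(Q, X) = -13/5 (c(Q, X) = (1/5)*(-13) = -13/5)
a(h) = -1 (a(h) = -2 + h/h = -2 + 1 = -1)
a(c(-14, J(-2))) - P = -1 - 1*(-99830) = -1 + 99830 = 99829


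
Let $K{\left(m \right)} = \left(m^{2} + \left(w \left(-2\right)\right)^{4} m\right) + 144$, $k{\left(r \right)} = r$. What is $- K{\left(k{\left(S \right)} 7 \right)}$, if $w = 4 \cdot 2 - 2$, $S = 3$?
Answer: $-436041$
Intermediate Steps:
$w = 6$ ($w = 8 - 2 = 6$)
$K{\left(m \right)} = 144 + m^{2} + 20736 m$ ($K{\left(m \right)} = \left(m^{2} + \left(6 \left(-2\right)\right)^{4} m\right) + 144 = \left(m^{2} + \left(-12\right)^{4} m\right) + 144 = \left(m^{2} + 20736 m\right) + 144 = 144 + m^{2} + 20736 m$)
$- K{\left(k{\left(S \right)} 7 \right)} = - (144 + \left(3 \cdot 7\right)^{2} + 20736 \cdot 3 \cdot 7) = - (144 + 21^{2} + 20736 \cdot 21) = - (144 + 441 + 435456) = \left(-1\right) 436041 = -436041$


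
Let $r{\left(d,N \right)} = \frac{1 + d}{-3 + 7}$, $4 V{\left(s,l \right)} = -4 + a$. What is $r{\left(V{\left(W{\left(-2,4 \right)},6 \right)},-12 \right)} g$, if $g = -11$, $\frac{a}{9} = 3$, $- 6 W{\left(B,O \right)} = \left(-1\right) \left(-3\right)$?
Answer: $- \frac{297}{16} \approx -18.563$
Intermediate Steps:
$W{\left(B,O \right)} = - \frac{1}{2}$ ($W{\left(B,O \right)} = - \frac{\left(-1\right) \left(-3\right)}{6} = \left(- \frac{1}{6}\right) 3 = - \frac{1}{2}$)
$a = 27$ ($a = 9 \cdot 3 = 27$)
$V{\left(s,l \right)} = \frac{23}{4}$ ($V{\left(s,l \right)} = \frac{-4 + 27}{4} = \frac{1}{4} \cdot 23 = \frac{23}{4}$)
$r{\left(d,N \right)} = \frac{1}{4} + \frac{d}{4}$ ($r{\left(d,N \right)} = \frac{1 + d}{4} = \left(1 + d\right) \frac{1}{4} = \frac{1}{4} + \frac{d}{4}$)
$r{\left(V{\left(W{\left(-2,4 \right)},6 \right)},-12 \right)} g = \left(\frac{1}{4} + \frac{1}{4} \cdot \frac{23}{4}\right) \left(-11\right) = \left(\frac{1}{4} + \frac{23}{16}\right) \left(-11\right) = \frac{27}{16} \left(-11\right) = - \frac{297}{16}$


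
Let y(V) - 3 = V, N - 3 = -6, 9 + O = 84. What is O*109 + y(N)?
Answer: 8175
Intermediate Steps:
O = 75 (O = -9 + 84 = 75)
N = -3 (N = 3 - 6 = -3)
y(V) = 3 + V
O*109 + y(N) = 75*109 + (3 - 3) = 8175 + 0 = 8175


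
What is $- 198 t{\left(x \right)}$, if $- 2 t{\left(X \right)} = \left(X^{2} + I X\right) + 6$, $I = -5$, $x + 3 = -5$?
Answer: $10890$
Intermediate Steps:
$x = -8$ ($x = -3 - 5 = -8$)
$t{\left(X \right)} = -3 - \frac{X^{2}}{2} + \frac{5 X}{2}$ ($t{\left(X \right)} = - \frac{\left(X^{2} - 5 X\right) + 6}{2} = - \frac{6 + X^{2} - 5 X}{2} = -3 - \frac{X^{2}}{2} + \frac{5 X}{2}$)
$- 198 t{\left(x \right)} = - 198 \left(-3 - \frac{\left(-8\right)^{2}}{2} + \frac{5}{2} \left(-8\right)\right) = - 198 \left(-3 - 32 - 20\right) = \left(-198\right) \left(-55\right) = 10890$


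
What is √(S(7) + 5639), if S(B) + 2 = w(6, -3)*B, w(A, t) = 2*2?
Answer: √5665 ≈ 75.266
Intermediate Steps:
w(A, t) = 4
S(B) = -2 + 4*B
√(S(7) + 5639) = √((-2 + 4*7) + 5639) = √((-2 + 28) + 5639) = √(26 + 5639) = √5665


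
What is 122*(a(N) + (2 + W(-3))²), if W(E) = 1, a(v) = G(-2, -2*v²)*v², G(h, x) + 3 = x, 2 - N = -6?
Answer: -1021750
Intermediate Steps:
N = 8 (N = 2 - 1*(-6) = 2 + 6 = 8)
G(h, x) = -3 + x
a(v) = v²*(-3 - 2*v²) (a(v) = (-3 - 2*v²)*v² = v²*(-3 - 2*v²))
122*(a(N) + (2 + W(-3))²) = 122*(8²*(-3 - 2*8²) + (2 + 1)²) = 122*(64*(-3 - 2*64) + 3²) = 122*(64*(-3 - 128) + 9) = 122*(64*(-131) + 9) = 122*(-8384 + 9) = 122*(-8375) = -1021750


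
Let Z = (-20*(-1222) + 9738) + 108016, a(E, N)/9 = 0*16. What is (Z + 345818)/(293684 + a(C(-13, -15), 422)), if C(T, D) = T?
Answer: 122003/73421 ≈ 1.6617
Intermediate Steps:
a(E, N) = 0 (a(E, N) = 9*(0*16) = 9*0 = 0)
Z = 142194 (Z = (24440 + 9738) + 108016 = 34178 + 108016 = 142194)
(Z + 345818)/(293684 + a(C(-13, -15), 422)) = (142194 + 345818)/(293684 + 0) = 488012/293684 = 488012*(1/293684) = 122003/73421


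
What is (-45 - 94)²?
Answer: 19321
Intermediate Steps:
(-45 - 94)² = (-139)² = 19321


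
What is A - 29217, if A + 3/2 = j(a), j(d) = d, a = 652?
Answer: -57133/2 ≈ -28567.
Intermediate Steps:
A = 1301/2 (A = -3/2 + 652 = 1301/2 ≈ 650.50)
A - 29217 = 1301/2 - 29217 = -57133/2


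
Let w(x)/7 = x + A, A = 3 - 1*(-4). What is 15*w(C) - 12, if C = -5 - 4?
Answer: -222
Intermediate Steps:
A = 7 (A = 3 + 4 = 7)
C = -9
w(x) = 49 + 7*x (w(x) = 7*(x + 7) = 7*(7 + x) = 49 + 7*x)
15*w(C) - 12 = 15*(49 + 7*(-9)) - 12 = 15*(49 - 63) - 12 = 15*(-14) - 12 = -210 - 12 = -222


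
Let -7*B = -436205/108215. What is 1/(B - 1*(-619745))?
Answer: 21643/13413153498 ≈ 1.6136e-6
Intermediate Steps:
B = 12463/21643 (B = -(-62315)/108215 = -1/7*(-87241/21643) = 12463/21643 ≈ 0.57584)
1/(B - 1*(-619745)) = 1/(12463/21643 - 1*(-619745)) = 1/(12463/21643 + 619745) = 1/(13413153498/21643) = 21643/13413153498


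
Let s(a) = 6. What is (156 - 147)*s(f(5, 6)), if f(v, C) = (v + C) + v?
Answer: 54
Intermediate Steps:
f(v, C) = C + 2*v (f(v, C) = (C + v) + v = C + 2*v)
(156 - 147)*s(f(5, 6)) = (156 - 147)*6 = 9*6 = 54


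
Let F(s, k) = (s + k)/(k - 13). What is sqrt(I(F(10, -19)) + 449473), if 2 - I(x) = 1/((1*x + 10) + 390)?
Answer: sqrt(73745579037587)/12809 ≈ 670.43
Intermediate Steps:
F(s, k) = (k + s)/(-13 + k)
I(x) = 2 - 1/(400 + x) (I(x) = 2 - 1/((1*x + 10) + 390) = 2 - 1/((x + 10) + 390) = 2 - 1/((10 + x) + 390) = 2 - 1/(400 + x))
sqrt(I(F(10, -19)) + 449473) = sqrt((799 + 2*((-19 + 10)/(-13 - 19)))/(400 + (-19 + 10)/(-13 - 19)) + 449473) = sqrt((799 + 2*(-9/(-32)))/(400 - 9/(-32)) + 449473) = sqrt((799 + 2*(-1/32*(-9)))/(400 - 1/32*(-9)) + 449473) = sqrt((799 + 2*(9/32))/(400 + 9/32) + 449473) = sqrt((799 + 9/16)/(12809/32) + 449473) = sqrt((32/12809)*(12793/16) + 449473) = sqrt(25586/12809 + 449473) = sqrt(5757325243/12809) = sqrt(73745579037587)/12809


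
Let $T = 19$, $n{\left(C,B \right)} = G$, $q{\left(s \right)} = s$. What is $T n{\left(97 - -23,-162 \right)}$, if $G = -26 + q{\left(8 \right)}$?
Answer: $-342$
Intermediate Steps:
$G = -18$ ($G = -26 + 8 = -18$)
$n{\left(C,B \right)} = -18$
$T n{\left(97 - -23,-162 \right)} = 19 \left(-18\right) = -342$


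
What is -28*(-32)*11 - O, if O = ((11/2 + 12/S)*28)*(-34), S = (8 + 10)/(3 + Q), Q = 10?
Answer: 70028/3 ≈ 23343.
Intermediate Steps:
S = 18/13 (S = (8 + 10)/(3 + 10) = 18/13 ≈ 1.3846)
O = -40460/3 (O = ((11/2 + 12/(18/13))*28)*(-34) = ((11*(½) + 12*(13/18))*28)*(-34) = ((11/2 + 26/3)*28)*(-34) = ((85/6)*28)*(-34) = (1190/3)*(-34) = -40460/3 ≈ -13487.)
-28*(-32)*11 - O = -28*(-32)*11 - 1*(-40460/3) = 896*11 + 40460/3 = 9856 + 40460/3 = 70028/3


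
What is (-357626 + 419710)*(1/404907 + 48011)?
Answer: 1206912337794152/404907 ≈ 2.9807e+9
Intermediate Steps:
(-357626 + 419710)*(1/404907 + 48011) = 62084*(1/404907 + 48011) = 62084*(19439989978/404907) = 1206912337794152/404907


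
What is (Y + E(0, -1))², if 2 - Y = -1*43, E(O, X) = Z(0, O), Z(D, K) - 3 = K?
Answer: 2304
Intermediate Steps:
Z(D, K) = 3 + K
E(O, X) = 3 + O
Y = 45 (Y = 2 - (-1)*43 = 2 - 1*(-43) = 2 + 43 = 45)
(Y + E(0, -1))² = (45 + (3 + 0))² = (45 + 3)² = 48² = 2304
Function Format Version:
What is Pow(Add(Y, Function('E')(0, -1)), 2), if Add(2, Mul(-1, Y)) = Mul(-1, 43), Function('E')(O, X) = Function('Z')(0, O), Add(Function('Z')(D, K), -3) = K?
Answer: 2304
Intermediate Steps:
Function('Z')(D, K) = Add(3, K)
Function('E')(O, X) = Add(3, O)
Y = 45 (Y = Add(2, Mul(-1, Mul(-1, 43))) = Add(2, Mul(-1, -43)) = Add(2, 43) = 45)
Pow(Add(Y, Function('E')(0, -1)), 2) = Pow(Add(45, Add(3, 0)), 2) = Pow(Add(45, 3), 2) = Pow(48, 2) = 2304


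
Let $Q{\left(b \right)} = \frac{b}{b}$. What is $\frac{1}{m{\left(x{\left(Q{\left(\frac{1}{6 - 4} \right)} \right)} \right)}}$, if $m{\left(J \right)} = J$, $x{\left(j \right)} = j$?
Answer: $1$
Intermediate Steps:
$Q{\left(b \right)} = 1$
$\frac{1}{m{\left(x{\left(Q{\left(\frac{1}{6 - 4} \right)} \right)} \right)}} = 1^{-1} = 1$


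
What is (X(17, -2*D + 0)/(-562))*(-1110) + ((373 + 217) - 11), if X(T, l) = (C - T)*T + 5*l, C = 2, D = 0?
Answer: 21174/281 ≈ 75.352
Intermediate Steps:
X(T, l) = 5*l + T*(2 - T) (X(T, l) = (2 - T)*T + 5*l = T*(2 - T) + 5*l = 5*l + T*(2 - T))
(X(17, -2*D + 0)/(-562))*(-1110) + ((373 + 217) - 11) = ((-1*17² + 2*17 + 5*(-2*0 + 0))/(-562))*(-1110) + ((373 + 217) - 11) = ((-1*289 + 34 + 5*(0 + 0))*(-1/562))*(-1110) + (590 - 11) = ((-289 + 34 + 5*0)*(-1/562))*(-1110) + 579 = ((-289 + 34 + 0)*(-1/562))*(-1110) + 579 = -255*(-1/562)*(-1110) + 579 = (255/562)*(-1110) + 579 = -141525/281 + 579 = 21174/281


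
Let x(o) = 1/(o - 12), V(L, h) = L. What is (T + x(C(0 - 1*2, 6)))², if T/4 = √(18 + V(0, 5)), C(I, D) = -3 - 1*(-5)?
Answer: 28801/100 - 12*√2/5 ≈ 284.62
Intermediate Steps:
C(I, D) = 2 (C(I, D) = -3 + 5 = 2)
x(o) = 1/(-12 + o)
T = 12*√2 (T = 4*√(18 + 0) = 4*√18 = 4*(3*√2) = 12*√2 ≈ 16.971)
(T + x(C(0 - 1*2, 6)))² = (12*√2 + 1/(-12 + 2))² = (12*√2 + 1/(-10))² = (12*√2 - ⅒)² = (-⅒ + 12*√2)²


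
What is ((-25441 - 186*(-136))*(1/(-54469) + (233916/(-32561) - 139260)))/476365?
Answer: 7162983130192645/168972868629757 ≈ 42.391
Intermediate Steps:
((-25441 - 186*(-136))*(1/(-54469) + (233916/(-32561) - 139260)))/476365 = ((-25441 + 25296)*(-1/54469 + (233916*(-1/32561) - 139260)))*(1/476365) = -145*(-1/54469 + (-233916/32561 - 139260))*(1/476365) = -145*(-1/54469 - 4534678776/32561)*(1/476365) = -145*(-246999418282505/1773565109)*(1/476365) = (35814915650963225/1773565109)*(1/476365) = 7162983130192645/168972868629757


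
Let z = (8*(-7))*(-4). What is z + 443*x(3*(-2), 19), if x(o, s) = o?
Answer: -2434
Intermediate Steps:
z = 224 (z = -56*(-4) = 224)
z + 443*x(3*(-2), 19) = 224 + 443*(3*(-2)) = 224 + 443*(-6) = 224 - 2658 = -2434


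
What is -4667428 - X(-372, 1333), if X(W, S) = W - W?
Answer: -4667428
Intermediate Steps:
X(W, S) = 0
-4667428 - X(-372, 1333) = -4667428 - 1*0 = -4667428 + 0 = -4667428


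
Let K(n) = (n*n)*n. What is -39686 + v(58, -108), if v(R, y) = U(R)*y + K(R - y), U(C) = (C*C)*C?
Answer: -16537486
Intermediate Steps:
U(C) = C³ (U(C) = C²*C = C³)
K(n) = n³ (K(n) = n²*n = n³)
v(R, y) = (R - y)³ + y*R³ (v(R, y) = R³*y + (R - y)³ = y*R³ + (R - y)³ = (R - y)³ + y*R³)
-39686 + v(58, -108) = -39686 + ((58 - 1*(-108))³ - 108*58³) = -39686 + ((58 + 108)³ - 108*195112) = -39686 + (166³ - 21072096) = -39686 + (4574296 - 21072096) = -39686 - 16497800 = -16537486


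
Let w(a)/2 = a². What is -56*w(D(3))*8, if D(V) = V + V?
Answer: -32256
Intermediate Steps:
D(V) = 2*V
w(a) = 2*a²
-56*w(D(3))*8 = -56*2*(2*3)²*8 = -56*2*6²*8 = -56*2*36*8 = -56*72*8 = -14*288*8 = -4032*8 = -32256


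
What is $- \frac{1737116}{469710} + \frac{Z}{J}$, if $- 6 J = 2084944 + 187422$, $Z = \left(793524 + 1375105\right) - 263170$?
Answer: $- \frac{2329360554449}{266838258465} \approx -8.7295$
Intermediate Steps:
$Z = 1905459$ ($Z = 2168629 - 263170 = 1905459$)
$J = - \frac{1136183}{3}$ ($J = - \frac{2084944 + 187422}{6} = \left(- \frac{1}{6}\right) 2272366 = - \frac{1136183}{3} \approx -3.7873 \cdot 10^{5}$)
$- \frac{1737116}{469710} + \frac{Z}{J} = - \frac{1737116}{469710} + \frac{1905459}{- \frac{1136183}{3}} = \left(-1737116\right) \frac{1}{469710} + 1905459 \left(- \frac{3}{1136183}\right) = - \frac{868558}{234855} - \frac{5716377}{1136183} = - \frac{2329360554449}{266838258465}$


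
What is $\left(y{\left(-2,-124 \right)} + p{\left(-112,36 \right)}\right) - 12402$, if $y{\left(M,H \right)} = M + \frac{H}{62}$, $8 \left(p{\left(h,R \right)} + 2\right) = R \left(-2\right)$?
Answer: $-12417$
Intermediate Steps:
$p{\left(h,R \right)} = -2 - \frac{R}{4}$ ($p{\left(h,R \right)} = -2 + \frac{R \left(-2\right)}{8} = -2 + \frac{\left(-2\right) R}{8} = -2 - \frac{R}{4}$)
$y{\left(M,H \right)} = M + \frac{H}{62}$ ($y{\left(M,H \right)} = M + H \frac{1}{62} = M + \frac{H}{62}$)
$\left(y{\left(-2,-124 \right)} + p{\left(-112,36 \right)}\right) - 12402 = \left(\left(-2 + \frac{1}{62} \left(-124\right)\right) - 11\right) - 12402 = \left(\left(-2 - 2\right) - 11\right) - 12402 = \left(-4 - 11\right) - 12402 = -15 - 12402 = -12417$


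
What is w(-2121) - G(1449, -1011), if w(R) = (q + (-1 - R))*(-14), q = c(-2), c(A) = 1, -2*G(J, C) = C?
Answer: -60399/2 ≈ -30200.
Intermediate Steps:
G(J, C) = -C/2
q = 1
w(R) = 14*R (w(R) = (1 + (-1 - R))*(-14) = -R*(-14) = 14*R)
w(-2121) - G(1449, -1011) = 14*(-2121) - (-1)*(-1011)/2 = -29694 - 1*1011/2 = -29694 - 1011/2 = -60399/2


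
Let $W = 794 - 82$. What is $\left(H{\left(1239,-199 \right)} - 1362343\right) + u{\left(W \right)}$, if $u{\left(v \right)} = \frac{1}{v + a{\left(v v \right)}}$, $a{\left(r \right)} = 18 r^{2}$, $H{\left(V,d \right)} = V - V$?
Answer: $- \frac{6302007915269109879}{4625859945160} \approx -1.3623 \cdot 10^{6}$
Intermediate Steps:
$H{\left(V,d \right)} = 0$
$W = 712$ ($W = 794 - 82 = 712$)
$u{\left(v \right)} = \frac{1}{v + 18 v^{4}}$ ($u{\left(v \right)} = \frac{1}{v + 18 \left(v v\right)^{2}} = \frac{1}{v + 18 \left(v^{2}\right)^{2}} = \frac{1}{v + 18 v^{4}}$)
$\left(H{\left(1239,-199 \right)} - 1362343\right) + u{\left(W \right)} = \left(0 - 1362343\right) + \frac{1}{712 + 18 \cdot 712^{4}} = -1362343 + \frac{1}{712 + 18 \cdot 256992219136} = -1362343 + \frac{1}{712 + 4625859944448} = -1362343 + \frac{1}{4625859945160} = - \frac{6302007915269109879}{4625859945160}$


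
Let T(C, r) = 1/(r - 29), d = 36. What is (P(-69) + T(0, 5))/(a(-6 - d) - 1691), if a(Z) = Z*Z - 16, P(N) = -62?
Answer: -1489/1368 ≈ -1.0884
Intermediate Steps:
a(Z) = -16 + Z**2 (a(Z) = Z**2 - 16 = -16 + Z**2)
T(C, r) = 1/(-29 + r)
(P(-69) + T(0, 5))/(a(-6 - d) - 1691) = (-62 + 1/(-29 + 5))/((-16 + (-6 - 1*36)**2) - 1691) = (-62 + 1/(-24))/((-16 + (-6 - 36)**2) - 1691) = (-62 - 1/24)/((-16 + (-42)**2) - 1691) = -1489/(24*((-16 + 1764) - 1691)) = -1489/(24*(1748 - 1691)) = -1489/24/57 = -1489/24*1/57 = -1489/1368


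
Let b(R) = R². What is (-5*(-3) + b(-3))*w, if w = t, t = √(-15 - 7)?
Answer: 24*I*√22 ≈ 112.57*I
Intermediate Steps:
t = I*√22 (t = √(-22) = I*√22 ≈ 4.6904*I)
w = I*√22 ≈ 4.6904*I
(-5*(-3) + b(-3))*w = (-5*(-3) + (-3)²)*(I*√22) = (15 + 9)*(I*√22) = 24*(I*√22) = 24*I*√22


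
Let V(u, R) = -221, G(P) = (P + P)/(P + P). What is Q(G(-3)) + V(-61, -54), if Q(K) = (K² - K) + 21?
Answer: -200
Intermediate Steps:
G(P) = 1 (G(P) = (2*P)/((2*P)) = (2*P)*(1/(2*P)) = 1)
Q(K) = 21 + K² - K
Q(G(-3)) + V(-61, -54) = (21 + 1² - 1*1) - 221 = (21 + 1 - 1) - 221 = 21 - 221 = -200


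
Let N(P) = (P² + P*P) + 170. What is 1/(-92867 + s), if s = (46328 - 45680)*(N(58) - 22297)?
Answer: -1/10071419 ≈ -9.9291e-8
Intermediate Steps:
N(P) = 170 + 2*P² (N(P) = (P² + P²) + 170 = 2*P² + 170 = 170 + 2*P²)
s = -9978552 (s = (46328 - 45680)*((170 + 2*58²) - 22297) = 648*((170 + 2*3364) - 22297) = 648*((170 + 6728) - 22297) = 648*(6898 - 22297) = 648*(-15399) = -9978552)
1/(-92867 + s) = 1/(-92867 - 9978552) = 1/(-10071419) = -1/10071419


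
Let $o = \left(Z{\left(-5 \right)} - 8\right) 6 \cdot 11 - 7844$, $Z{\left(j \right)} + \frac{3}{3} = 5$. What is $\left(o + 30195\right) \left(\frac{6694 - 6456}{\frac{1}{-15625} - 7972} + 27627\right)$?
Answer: $\frac{10858235810211257}{17794643} \approx 6.102 \cdot 10^{8}$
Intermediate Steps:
$Z{\left(j \right)} = 4$ ($Z{\left(j \right)} = -1 + 5 = 4$)
$o = -8108$ ($o = \left(4 - 8\right) 6 \cdot 11 - 7844 = \left(-4\right) 66 - 7844 = -264 - 7844 = -8108$)
$\left(o + 30195\right) \left(\frac{6694 - 6456}{\frac{1}{-15625} - 7972} + 27627\right) = \left(-8108 + 30195\right) \left(\frac{6694 - 6456}{\frac{1}{-15625} - 7972} + 27627\right) = 22087 \left(\frac{238}{- \frac{1}{15625} - 7972} + 27627\right) = 22087 \left(\frac{238}{- \frac{124562501}{15625}} + 27627\right) = 22087 \left(238 \left(- \frac{15625}{124562501}\right) + 27627\right) = 22087 \left(- \frac{531250}{17794643} + 27627\right) = 22087 \cdot \frac{491612070911}{17794643} = \frac{10858235810211257}{17794643}$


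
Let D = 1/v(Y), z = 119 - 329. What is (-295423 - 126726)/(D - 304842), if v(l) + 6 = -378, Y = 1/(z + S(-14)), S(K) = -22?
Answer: 162105216/117059329 ≈ 1.3848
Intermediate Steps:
z = -210
Y = -1/232 (Y = 1/(-210 - 22) = 1/(-232) = -1/232 ≈ -0.0043103)
v(l) = -384 (v(l) = -6 - 378 = -384)
D = -1/384 (D = 1/(-384) = -1/384 ≈ -0.0026042)
(-295423 - 126726)/(D - 304842) = (-295423 - 126726)/(-1/384 - 304842) = -422149/(-117059329/384) = -422149*(-384/117059329) = 162105216/117059329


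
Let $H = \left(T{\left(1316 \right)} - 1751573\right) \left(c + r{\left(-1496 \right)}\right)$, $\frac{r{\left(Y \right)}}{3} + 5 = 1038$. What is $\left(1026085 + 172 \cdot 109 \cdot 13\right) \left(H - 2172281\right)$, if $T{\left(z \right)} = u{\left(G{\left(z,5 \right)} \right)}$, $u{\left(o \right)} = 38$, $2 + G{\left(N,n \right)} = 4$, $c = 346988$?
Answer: $-778636473764107234$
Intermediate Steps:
$G{\left(N,n \right)} = 2$ ($G{\left(N,n \right)} = -2 + 4 = 2$)
$T{\left(z \right)} = 38$
$r{\left(Y \right)} = 3099$ ($r{\left(Y \right)} = -15 + 3 \cdot 1038 = -15 + 3114 = 3099$)
$H = -613189633545$ ($H = \left(38 - 1751573\right) \left(346988 + 3099\right) = \left(-1751535\right) 350087 = -613189633545$)
$\left(1026085 + 172 \cdot 109 \cdot 13\right) \left(H - 2172281\right) = \left(1026085 + 172 \cdot 109 \cdot 13\right) \left(-613189633545 - 2172281\right) = \left(1026085 + 18748 \cdot 13\right) \left(-613191805826\right) = \left(1026085 + 243724\right) \left(-613191805826\right) = 1269809 \left(-613191805826\right) = -778636473764107234$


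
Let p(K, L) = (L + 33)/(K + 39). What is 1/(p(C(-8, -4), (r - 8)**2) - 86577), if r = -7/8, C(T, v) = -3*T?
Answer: -4032/349071311 ≈ -1.1551e-5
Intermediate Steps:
r = -7/8 (r = -7*1/8 = -7/8 ≈ -0.87500)
p(K, L) = (33 + L)/(39 + K)
1/(p(C(-8, -4), (r - 8)**2) - 86577) = 1/((33 + (-7/8 - 8)**2)/(39 - 3*(-8)) - 86577) = 1/((33 + (-71/8)**2)/(39 + 24) - 86577) = 1/((33 + 5041/64)/63 - 86577) = 1/((1/63)*(7153/64) - 86577) = 1/(7153/4032 - 86577) = 1/(-349071311/4032) = -4032/349071311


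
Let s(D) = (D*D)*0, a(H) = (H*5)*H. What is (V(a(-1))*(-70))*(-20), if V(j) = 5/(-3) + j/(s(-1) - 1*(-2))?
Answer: 3500/3 ≈ 1166.7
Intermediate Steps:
a(H) = 5*H**2 (a(H) = (5*H)*H = 5*H**2)
s(D) = 0 (s(D) = D**2*0 = 0)
V(j) = -5/3 + j/2 (V(j) = 5/(-3) + j/(0 - 1*(-2)) = 5*(-1/3) + j/(0 + 2) = -5/3 + j/2)
(V(a(-1))*(-70))*(-20) = ((-5/3 + (5*(-1)**2)/2)*(-70))*(-20) = ((-5/3 + (5*1)/2)*(-70))*(-20) = ((-5/3 + (1/2)*5)*(-70))*(-20) = ((-5/3 + 5/2)*(-70))*(-20) = ((5/6)*(-70))*(-20) = -175/3*(-20) = 3500/3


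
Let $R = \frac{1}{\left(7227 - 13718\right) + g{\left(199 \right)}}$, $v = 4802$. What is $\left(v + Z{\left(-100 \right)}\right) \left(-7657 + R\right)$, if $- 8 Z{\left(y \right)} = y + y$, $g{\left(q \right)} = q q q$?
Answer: $- \frac{291029700997785}{7874108} \approx -3.696 \cdot 10^{7}$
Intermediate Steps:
$g{\left(q \right)} = q^{3}$ ($g{\left(q \right)} = q^{2} q = q^{3}$)
$R = \frac{1}{7874108}$ ($R = \frac{1}{\left(7227 - 13718\right) + 199^{3}} = \frac{1}{\left(7227 - 13718\right) + 7880599} = \frac{1}{-6491 + 7880599} = \frac{1}{7874108} \approx 1.27 \cdot 10^{-7}$)
$Z{\left(y \right)} = - \frac{y}{4}$ ($Z{\left(y \right)} = - \frac{y + y}{8} = - \frac{2 y}{8} = - \frac{y}{4}$)
$\left(v + Z{\left(-100 \right)}\right) \left(-7657 + R\right) = \left(4802 - -25\right) \left(-7657 + \frac{1}{7874108}\right) = \left(4802 + 25\right) \left(- \frac{60292044955}{7874108}\right) = 4827 \left(- \frac{60292044955}{7874108}\right) = - \frac{291029700997785}{7874108}$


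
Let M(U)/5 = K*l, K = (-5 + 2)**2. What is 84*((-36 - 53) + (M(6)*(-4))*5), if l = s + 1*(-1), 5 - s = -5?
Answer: -687876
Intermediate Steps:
s = 10 (s = 5 - 1*(-5) = 5 + 5 = 10)
l = 9 (l = 10 + 1*(-1) = 10 - 1 = 9)
K = 9 (K = (-3)**2 = 9)
M(U) = 405 (M(U) = 5*(9*9) = 5*81 = 405)
84*((-36 - 53) + (M(6)*(-4))*5) = 84*((-36 - 53) + (405*(-4))*5) = 84*(-89 - 1620*5) = 84*(-89 - 8100) = 84*(-8189) = -687876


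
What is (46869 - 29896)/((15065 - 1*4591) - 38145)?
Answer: -16973/27671 ≈ -0.61339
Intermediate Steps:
(46869 - 29896)/((15065 - 1*4591) - 38145) = 16973/((15065 - 4591) - 38145) = 16973/(10474 - 38145) = 16973/(-27671) = 16973*(-1/27671) = -16973/27671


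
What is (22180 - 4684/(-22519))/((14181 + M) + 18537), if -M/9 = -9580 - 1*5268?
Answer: 249738052/1873017825 ≈ 0.13333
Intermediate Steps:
M = 133632 (M = -9*(-9580 - 1*5268) = -9*(-9580 - 5268) = -9*(-14848) = 133632)
(22180 - 4684/(-22519))/((14181 + M) + 18537) = (22180 - 4684/(-22519))/((14181 + 133632) + 18537) = (22180 - 4684*(-1/22519))/(147813 + 18537) = (22180 + 4684/22519)/166350 = (499476104/22519)*(1/166350) = 249738052/1873017825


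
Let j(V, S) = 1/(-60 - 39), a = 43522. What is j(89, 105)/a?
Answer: -1/4308678 ≈ -2.3209e-7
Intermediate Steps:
j(V, S) = -1/99 (j(V, S) = 1/(-99) = -1/99)
j(89, 105)/a = -1/99/43522 = -1/99*1/43522 = -1/4308678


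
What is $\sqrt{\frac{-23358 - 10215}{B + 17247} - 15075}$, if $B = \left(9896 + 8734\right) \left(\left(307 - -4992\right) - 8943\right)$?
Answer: $\frac{i \sqrt{63766294199204614}}{2056681} \approx 122.78 i$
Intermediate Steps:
$B = -67887720$ ($B = 18630 \left(\left(307 + 4992\right) - 8943\right) = 18630 \left(5299 - 8943\right) = 18630 \left(-3644\right) = -67887720$)
$\sqrt{\frac{-23358 - 10215}{B + 17247} - 15075} = \sqrt{\frac{-23358 - 10215}{-67887720 + 17247} - 15075} = \sqrt{- \frac{33573}{-67870473} - 15075} = \sqrt{\left(-33573\right) \left(- \frac{1}{67870473}\right) - 15075} = \sqrt{\frac{11191}{22623491} - 15075} = \sqrt{- \frac{341049115634}{22623491}} = \frac{i \sqrt{63766294199204614}}{2056681}$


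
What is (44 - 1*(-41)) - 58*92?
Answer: -5251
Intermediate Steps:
(44 - 1*(-41)) - 58*92 = (44 + 41) - 5336 = 85 - 5336 = -5251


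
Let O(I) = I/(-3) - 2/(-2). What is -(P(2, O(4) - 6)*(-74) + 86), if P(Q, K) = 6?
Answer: 358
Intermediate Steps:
O(I) = 1 - I/3 (O(I) = I*(-⅓) - 2*(-½) = -I/3 + 1 = 1 - I/3)
-(P(2, O(4) - 6)*(-74) + 86) = -(6*(-74) + 86) = -(-444 + 86) = -1*(-358) = 358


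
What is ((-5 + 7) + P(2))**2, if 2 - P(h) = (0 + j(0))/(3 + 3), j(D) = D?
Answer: 16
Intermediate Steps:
P(h) = 2 (P(h) = 2 - (0 + 0)/(3 + 3) = 2 - 0/6 = 2 - 1*0 = 2 + 0 = 2)
((-5 + 7) + P(2))**2 = ((-5 + 7) + 2)**2 = (2 + 2)**2 = 4**2 = 16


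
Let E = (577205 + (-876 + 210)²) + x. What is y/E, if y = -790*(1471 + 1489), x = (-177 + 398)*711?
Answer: -584600/294473 ≈ -1.9852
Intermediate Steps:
x = 157131 (x = 221*711 = 157131)
E = 1177892 (E = (577205 + (-876 + 210)²) + 157131 = (577205 + (-666)²) + 157131 = (577205 + 443556) + 157131 = 1020761 + 157131 = 1177892)
y = -2338400 (y = -790*2960 = -2338400)
y/E = -2338400/1177892 = -2338400*1/1177892 = -584600/294473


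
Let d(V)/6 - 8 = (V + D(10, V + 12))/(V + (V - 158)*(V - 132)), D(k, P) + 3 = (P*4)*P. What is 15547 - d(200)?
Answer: 23142553/1528 ≈ 15146.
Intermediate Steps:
D(k, P) = -3 + 4*P² (D(k, P) = -3 + (P*4)*P = -3 + (4*P)*P = -3 + 4*P²)
d(V) = 48 + 6*(-3 + V + 4*(12 + V)²)/(V + (-158 + V)*(-132 + V)) (d(V) = 48 + 6*((V + (-3 + 4*(V + 12)²))/(V + (V - 158)*(V - 132))) = 48 + 6*((V + (-3 + 4*(12 + V)²))/(V + (-158 + V)*(-132 + V))) = 48 + 6*((-3 + V + 4*(12 + V)²)/(V + (-158 + V)*(-132 + V))) = 48 + 6*(-3 + V + 4*(12 + V)²)/(V + (-158 + V)*(-132 + V)))
15547 - d(200) = 15547 - 6*(167421 - 2215*200 + 12*200²)/(20856 + 200² - 289*200) = 15547 - 6*(167421 - 443000 + 12*40000)/(20856 + 40000 - 57800) = 15547 - 6*(167421 - 443000 + 480000)/3056 = 15547 - 6*204421/3056 = 15547 - 1*613263/1528 = 15547 - 613263/1528 = 23142553/1528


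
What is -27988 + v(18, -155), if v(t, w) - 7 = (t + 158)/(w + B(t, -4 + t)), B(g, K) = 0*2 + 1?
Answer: -195875/7 ≈ -27982.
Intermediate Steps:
B(g, K) = 1 (B(g, K) = 0 + 1 = 1)
v(t, w) = 7 + (158 + t)/(1 + w) (v(t, w) = 7 + (t + 158)/(w + 1) = 7 + (158 + t)/(1 + w))
-27988 + v(18, -155) = -27988 + (165 + 18 + 7*(-155))/(1 - 155) = -27988 + (165 + 18 - 1085)/(-154) = -27988 - 1/154*(-902) = -27988 + 41/7 = -195875/7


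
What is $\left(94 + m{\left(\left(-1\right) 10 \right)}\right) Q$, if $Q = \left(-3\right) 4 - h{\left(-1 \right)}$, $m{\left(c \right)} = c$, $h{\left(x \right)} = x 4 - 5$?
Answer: $-252$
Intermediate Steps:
$h{\left(x \right)} = -5 + 4 x$ ($h{\left(x \right)} = 4 x - 5 = -5 + 4 x$)
$Q = -3$ ($Q = \left(-3\right) 4 - \left(-5 + 4 \left(-1\right)\right) = -12 - \left(-5 - 4\right) = -12 - -9 = -12 + 9 = -3$)
$\left(94 + m{\left(\left(-1\right) 10 \right)}\right) Q = \left(94 - 10\right) \left(-3\right) = 84 \left(-3\right) = -252$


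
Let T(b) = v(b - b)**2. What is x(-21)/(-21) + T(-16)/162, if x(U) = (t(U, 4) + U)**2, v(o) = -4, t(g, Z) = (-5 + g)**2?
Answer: -11583619/567 ≈ -20430.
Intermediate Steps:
x(U) = (U + (-5 + U)**2)**2 (x(U) = ((-5 + U)**2 + U)**2 = (U + (-5 + U)**2)**2)
T(b) = 16 (T(b) = (-4)**2 = 16)
x(-21)/(-21) + T(-16)/162 = (-21 + (-5 - 21)**2)**2/(-21) + 16/162 = (-21 + (-26)**2)**2*(-1/21) + 16*(1/162) = (-21 + 676)**2*(-1/21) + 8/81 = 655**2*(-1/21) + 8/81 = 429025*(-1/21) + 8/81 = -429025/21 + 8/81 = -11583619/567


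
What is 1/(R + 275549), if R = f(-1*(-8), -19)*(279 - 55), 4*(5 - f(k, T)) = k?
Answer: 1/276221 ≈ 3.6203e-6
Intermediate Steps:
f(k, T) = 5 - k/4
R = 672 (R = (5 - (-1)*(-8)/4)*(279 - 55) = (5 - ¼*8)*224 = (5 - 2)*224 = 3*224 = 672)
1/(R + 275549) = 1/(672 + 275549) = 1/276221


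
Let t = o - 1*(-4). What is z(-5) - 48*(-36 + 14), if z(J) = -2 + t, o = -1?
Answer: 1057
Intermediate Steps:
t = 3 (t = -1 - 1*(-4) = -1 + 4 = 3)
z(J) = 1 (z(J) = -2 + 3 = 1)
z(-5) - 48*(-36 + 14) = 1 - 48*(-36 + 14) = 1 - 48*(-22) = 1 + 1056 = 1057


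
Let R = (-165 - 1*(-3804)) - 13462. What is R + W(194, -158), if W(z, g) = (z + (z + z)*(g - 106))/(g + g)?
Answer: -1500915/158 ≈ -9499.5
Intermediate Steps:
W(z, g) = (z + 2*z*(-106 + g))/(2*g) (W(z, g) = (z + (2*z)*(-106 + g))/((2*g)) = (z + 2*z*(-106 + g))*(1/(2*g)) = (z + 2*z*(-106 + g))/(2*g))
R = -9823 (R = (-165 + 3804) - 13462 = 3639 - 13462 = -9823)
R + W(194, -158) = -9823 + (194 - 211/2*194/(-158)) = -9823 + (194 - 211/2*194*(-1/158)) = -9823 + (194 + 20467/158) = -9823 + 51119/158 = -1500915/158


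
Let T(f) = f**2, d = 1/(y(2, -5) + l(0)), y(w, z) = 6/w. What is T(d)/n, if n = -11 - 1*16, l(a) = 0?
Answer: -1/243 ≈ -0.0041152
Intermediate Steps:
d = 1/3 (d = 1/(6/2 + 0) = 1/(6*(1/2) + 0) = 1/(3 + 0) = 1/3 ≈ 0.33333)
n = -27 (n = -11 - 16 = -27)
T(d)/n = (1/3)**2/(-27) = (1/9)*(-1/27) = -1/243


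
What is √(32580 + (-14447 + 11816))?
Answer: √29949 ≈ 173.06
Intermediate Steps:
√(32580 + (-14447 + 11816)) = √(32580 - 2631) = √29949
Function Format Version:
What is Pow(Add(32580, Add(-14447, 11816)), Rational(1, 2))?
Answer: Pow(29949, Rational(1, 2)) ≈ 173.06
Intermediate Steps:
Pow(Add(32580, Add(-14447, 11816)), Rational(1, 2)) = Pow(Add(32580, -2631), Rational(1, 2)) = Pow(29949, Rational(1, 2))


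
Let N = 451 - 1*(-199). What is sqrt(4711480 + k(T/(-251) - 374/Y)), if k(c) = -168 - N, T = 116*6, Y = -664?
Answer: sqrt(4710662) ≈ 2170.4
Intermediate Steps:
T = 696
N = 650 (N = 451 + 199 = 650)
k(c) = -818 (k(c) = -168 - 1*650 = -168 - 650 = -818)
sqrt(4711480 + k(T/(-251) - 374/Y)) = sqrt(4711480 - 818) = sqrt(4710662)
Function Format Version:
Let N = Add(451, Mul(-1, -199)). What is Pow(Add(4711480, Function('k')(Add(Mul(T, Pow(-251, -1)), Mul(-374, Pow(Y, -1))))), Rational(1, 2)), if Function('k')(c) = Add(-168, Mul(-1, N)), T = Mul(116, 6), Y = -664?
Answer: Pow(4710662, Rational(1, 2)) ≈ 2170.4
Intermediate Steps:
T = 696
N = 650 (N = Add(451, 199) = 650)
Function('k')(c) = -818 (Function('k')(c) = Add(-168, Mul(-1, 650)) = Add(-168, -650) = -818)
Pow(Add(4711480, Function('k')(Add(Mul(T, Pow(-251, -1)), Mul(-374, Pow(Y, -1))))), Rational(1, 2)) = Pow(Add(4711480, -818), Rational(1, 2)) = Pow(4710662, Rational(1, 2))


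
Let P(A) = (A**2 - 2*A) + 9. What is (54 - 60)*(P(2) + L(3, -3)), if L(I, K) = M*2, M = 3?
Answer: -90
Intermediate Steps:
L(I, K) = 6 (L(I, K) = 3*2 = 6)
P(A) = 9 + A**2 - 2*A
(54 - 60)*(P(2) + L(3, -3)) = (54 - 60)*((9 + 2**2 - 2*2) + 6) = -6*((9 + 4 - 4) + 6) = -6*(9 + 6) = -6*15 = -90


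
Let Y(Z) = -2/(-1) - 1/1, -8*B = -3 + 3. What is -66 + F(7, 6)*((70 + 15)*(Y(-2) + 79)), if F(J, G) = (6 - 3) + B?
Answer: 20334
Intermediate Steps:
B = 0 (B = -(-3 + 3)/8 = -⅛*0 = 0)
Y(Z) = 1 (Y(Z) = -2*(-1) - 1*1 = 2 - 1 = 1)
F(J, G) = 3 (F(J, G) = (6 - 3) + 0 = 3 + 0 = 3)
-66 + F(7, 6)*((70 + 15)*(Y(-2) + 79)) = -66 + 3*((70 + 15)*(1 + 79)) = -66 + 3*(85*80) = -66 + 3*6800 = -66 + 20400 = 20334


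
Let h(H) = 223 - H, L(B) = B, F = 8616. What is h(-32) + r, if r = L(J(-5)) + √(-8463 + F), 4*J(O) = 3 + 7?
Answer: 515/2 + 3*√17 ≈ 269.87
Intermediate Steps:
J(O) = 5/2 (J(O) = (3 + 7)/4 = (¼)*10 = 5/2)
r = 5/2 + 3*√17 (r = 5/2 + √(-8463 + 8616) = 5/2 + √153 = 5/2 + 3*√17 ≈ 14.869)
h(-32) + r = (223 - 1*(-32)) + (5/2 + 3*√17) = (223 + 32) + (5/2 + 3*√17) = 255 + (5/2 + 3*√17) = 515/2 + 3*√17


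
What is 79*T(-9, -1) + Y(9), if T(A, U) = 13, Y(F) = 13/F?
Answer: 9256/9 ≈ 1028.4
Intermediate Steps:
79*T(-9, -1) + Y(9) = 79*13 + 13/9 = 1027 + 13*(⅑) = 1027 + 13/9 = 9256/9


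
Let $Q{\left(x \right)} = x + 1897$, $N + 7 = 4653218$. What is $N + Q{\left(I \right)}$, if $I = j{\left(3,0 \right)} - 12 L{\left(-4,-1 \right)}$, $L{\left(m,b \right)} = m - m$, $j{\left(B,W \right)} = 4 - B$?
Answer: $4655109$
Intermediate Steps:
$N = 4653211$ ($N = -7 + 4653218 = 4653211$)
$L{\left(m,b \right)} = 0$
$I = 1$ ($I = \left(4 - 3\right) - 0 = \left(4 - 3\right) + 0 = 1 + 0 = 1$)
$Q{\left(x \right)} = 1897 + x$
$N + Q{\left(I \right)} = 4653211 + \left(1897 + 1\right) = 4653211 + 1898 = 4655109$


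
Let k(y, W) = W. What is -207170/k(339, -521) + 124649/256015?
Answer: 53103569679/133383815 ≈ 398.13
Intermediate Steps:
-207170/k(339, -521) + 124649/256015 = -207170/(-521) + 124649/256015 = -207170*(-1/521) + 124649*(1/256015) = 207170/521 + 124649/256015 = 53103569679/133383815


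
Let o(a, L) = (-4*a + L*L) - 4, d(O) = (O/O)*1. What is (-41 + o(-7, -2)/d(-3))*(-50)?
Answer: 650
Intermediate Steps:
d(O) = 1 (d(O) = 1*1 = 1)
o(a, L) = -4 + L² - 4*a (o(a, L) = (-4*a + L²) - 4 = (L² - 4*a) - 4 = -4 + L² - 4*a)
(-41 + o(-7, -2)/d(-3))*(-50) = (-41 + (-4 + (-2)² - 4*(-7))/1)*(-50) = (-41 + (-4 + 4 + 28)*1)*(-50) = (-41 + 28*1)*(-50) = (-41 + 28)*(-50) = -13*(-50) = 650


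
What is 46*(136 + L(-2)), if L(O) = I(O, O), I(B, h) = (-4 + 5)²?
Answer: 6302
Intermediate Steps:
I(B, h) = 1 (I(B, h) = 1² = 1)
L(O) = 1
46*(136 + L(-2)) = 46*(136 + 1) = 46*137 = 6302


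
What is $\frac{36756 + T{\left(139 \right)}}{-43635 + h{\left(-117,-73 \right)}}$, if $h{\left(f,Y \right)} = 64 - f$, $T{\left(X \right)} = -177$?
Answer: $- \frac{36579}{43454} \approx -0.84179$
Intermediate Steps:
$\frac{36756 + T{\left(139 \right)}}{-43635 + h{\left(-117,-73 \right)}} = \frac{36756 - 177}{-43635 + \left(64 - -117\right)} = \frac{36579}{-43635 + \left(64 + 117\right)} = \frac{36579}{-43635 + 181} = \frac{36579}{-43454} = 36579 \left(- \frac{1}{43454}\right) = - \frac{36579}{43454}$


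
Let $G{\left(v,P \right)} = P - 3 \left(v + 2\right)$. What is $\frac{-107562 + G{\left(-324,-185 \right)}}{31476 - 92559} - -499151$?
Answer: $\frac{30489747314}{61083} \approx 4.9915 \cdot 10^{5}$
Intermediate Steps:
$G{\left(v,P \right)} = -6 + P - 3 v$ ($G{\left(v,P \right)} = P - 3 \left(2 + v\right) = P - \left(6 + 3 v\right) = -6 + P - 3 v$)
$\frac{-107562 + G{\left(-324,-185 \right)}}{31476 - 92559} - -499151 = \frac{-107562 - -781}{31476 - 92559} - -499151 = \frac{-107562 - -781}{-61083} + 499151 = \left(-107562 + 781\right) \left(- \frac{1}{61083}\right) + 499151 = \left(-106781\right) \left(- \frac{1}{61083}\right) + 499151 = \frac{106781}{61083} + 499151 = \frac{30489747314}{61083}$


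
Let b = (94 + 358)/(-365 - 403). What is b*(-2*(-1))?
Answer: -113/96 ≈ -1.1771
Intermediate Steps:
b = -113/192 (b = 452/(-768) = 452*(-1/768) = -113/192 ≈ -0.58854)
b*(-2*(-1)) = -(-113)*(-1)/96 = -113/192*2 = -113/96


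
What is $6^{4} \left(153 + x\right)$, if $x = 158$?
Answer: $403056$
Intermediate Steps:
$6^{4} \left(153 + x\right) = 6^{4} \left(153 + 158\right) = 1296 \cdot 311 = 403056$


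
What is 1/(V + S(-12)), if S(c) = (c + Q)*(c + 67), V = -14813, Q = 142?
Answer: -1/7663 ≈ -0.00013050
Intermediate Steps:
S(c) = (67 + c)*(142 + c) (S(c) = (c + 142)*(c + 67) = (142 + c)*(67 + c) = (67 + c)*(142 + c))
1/(V + S(-12)) = 1/(-14813 + (9514 + (-12)**2 + 209*(-12))) = 1/(-14813 + (9514 + 144 - 2508)) = 1/(-14813 + 7150) = 1/(-7663) = -1/7663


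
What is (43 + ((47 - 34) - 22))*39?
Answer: 1326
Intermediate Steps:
(43 + ((47 - 34) - 22))*39 = (43 + (13 - 22))*39 = (43 - 9)*39 = 34*39 = 1326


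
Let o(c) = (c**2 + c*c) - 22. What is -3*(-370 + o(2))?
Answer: 1152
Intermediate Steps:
o(c) = -22 + 2*c**2 (o(c) = (c**2 + c**2) - 22 = 2*c**2 - 22 = -22 + 2*c**2)
-3*(-370 + o(2)) = -3*(-370 + (-22 + 2*2**2)) = -3*(-370 + (-22 + 2*4)) = -3*(-370 + (-22 + 8)) = -3*(-370 - 14) = -3*(-384) = 1152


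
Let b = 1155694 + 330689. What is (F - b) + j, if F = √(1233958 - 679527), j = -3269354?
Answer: -4755737 + √554431 ≈ -4.7550e+6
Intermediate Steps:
b = 1486383
F = √554431 ≈ 744.60
(F - b) + j = (√554431 - 1*1486383) - 3269354 = (√554431 - 1486383) - 3269354 = (-1486383 + √554431) - 3269354 = -4755737 + √554431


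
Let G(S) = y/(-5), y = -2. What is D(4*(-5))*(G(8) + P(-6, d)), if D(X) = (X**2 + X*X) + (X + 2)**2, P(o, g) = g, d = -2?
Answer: -8992/5 ≈ -1798.4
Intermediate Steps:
G(S) = 2/5 (G(S) = -2/(-5) = -2*(-1/5) = 2/5)
D(X) = (2 + X)**2 + 2*X**2 (D(X) = (X**2 + X**2) + (2 + X)**2 = 2*X**2 + (2 + X)**2 = (2 + X)**2 + 2*X**2)
D(4*(-5))*(G(8) + P(-6, d)) = ((2 + 4*(-5))**2 + 2*(4*(-5))**2)*(2/5 - 2) = ((2 - 20)**2 + 2*(-20)**2)*(-8/5) = ((-18)**2 + 2*400)*(-8/5) = (324 + 800)*(-8/5) = 1124*(-8/5) = -8992/5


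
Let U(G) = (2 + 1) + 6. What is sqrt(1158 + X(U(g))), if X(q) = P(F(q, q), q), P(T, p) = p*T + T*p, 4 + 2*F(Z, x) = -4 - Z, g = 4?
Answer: sqrt(1005) ≈ 31.702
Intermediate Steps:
F(Z, x) = -4 - Z/2 (F(Z, x) = -2 + (-4 - Z)/2 = -2 + (-2 - Z/2) = -4 - Z/2)
P(T, p) = 2*T*p (P(T, p) = T*p + T*p = 2*T*p)
U(G) = 9 (U(G) = 3 + 6 = 9)
X(q) = 2*q*(-4 - q/2) (X(q) = 2*(-4 - q/2)*q = 2*q*(-4 - q/2))
sqrt(1158 + X(U(g))) = sqrt(1158 - 1*9*(8 + 9)) = sqrt(1158 - 1*9*17) = sqrt(1158 - 153) = sqrt(1005)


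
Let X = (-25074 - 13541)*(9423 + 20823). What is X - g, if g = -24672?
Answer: -1167924618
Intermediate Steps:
X = -1167949290 (X = -38615*30246 = -1167949290)
X - g = -1167949290 - 1*(-24672) = -1167949290 + 24672 = -1167924618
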